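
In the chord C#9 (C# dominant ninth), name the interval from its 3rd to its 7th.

The chord tones of C#9 are C#–E#–G#–B–D#.
So we need the interval from E# up to B.
5 letter names make it a fifth; at 6 semitones (a half step narrower than perfect) the quality is diminished.
This 3–7 tritone is the characteristic tension at the heart of the dominant sound.

d5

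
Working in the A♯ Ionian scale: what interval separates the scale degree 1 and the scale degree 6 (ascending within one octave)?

The scale runs A♯ B♯ C𝄪 D♯ E♯ F𝄪 G𝄪.
Scale degree 1 = A♯; degree 6 = F𝄪.
From A♯ to F𝄪 is 9 semitones, exactly the major sixth.

major sixth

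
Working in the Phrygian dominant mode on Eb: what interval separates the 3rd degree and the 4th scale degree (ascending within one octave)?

Spelling the Phrygian dominant mode on Eb: Eb Fb G Ab Bb Cb Db.
The 3rd degree is G and the 4th degree is Ab.
2 letter names make it a second; at 1 semitone (a half step narrower than major) the quality is minor.

minor second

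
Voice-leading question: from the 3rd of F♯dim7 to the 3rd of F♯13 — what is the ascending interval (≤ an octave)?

augmented 1st

F♯dim7 has A as its 3rd, and F♯13 has A♯ as its 3rd.
A up to A♯ is 1 semitone, a half step wider than a perfect unison, so the interval is augmented.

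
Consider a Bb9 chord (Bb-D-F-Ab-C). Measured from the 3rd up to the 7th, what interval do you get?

diminished fifth

The 3rd is D and the 7th is Ab.
From D to Ab: 6 semitones over a fifth = diminished.
That tritone between 3rd and 7th is what gives the dominant seventh its pull toward resolution.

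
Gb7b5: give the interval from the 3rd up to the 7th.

diminished fifth

Spelling the chord: Gb, Bb, Dbb, Fb.
So we need the interval from Bb up to Fb.
From Bb to Fb: 6 semitones over a fifth = diminished.
This 3–7 tritone is the characteristic tension at the heart of the dominant sound.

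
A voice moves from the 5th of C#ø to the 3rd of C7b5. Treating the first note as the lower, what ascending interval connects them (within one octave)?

C#ø has G as its 5th, and C7b5 has E as its 3rd.
From G to E is 9 semitones, exactly the major sixth.

major sixth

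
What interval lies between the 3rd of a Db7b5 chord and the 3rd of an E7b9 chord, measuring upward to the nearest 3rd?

augmented 2nd

The 3rd of Db7b5 is F; the 3rd of E7b9 is G#.
From F to G#: 3 semitones over a second = augmented.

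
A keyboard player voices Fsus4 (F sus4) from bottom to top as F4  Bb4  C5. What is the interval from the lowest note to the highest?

perfect fifth

The outer voices are F4 and C5.
F up to C spans 5 letter names and 7 semitones — a perfect fifth.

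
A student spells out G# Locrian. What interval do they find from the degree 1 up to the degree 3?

G# locrian: G# A B C# D E F#.
The degree 1 is G# and the 3rd scale degree is B.
G# up to B is 3 semitones, a half step narrower than a major third, so the interval is minor.

minor third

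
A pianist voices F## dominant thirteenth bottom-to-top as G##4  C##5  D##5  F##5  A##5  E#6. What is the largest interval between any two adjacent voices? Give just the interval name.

diminished fifth

Adjacent intervals: G##4→C##5 = perfect fourth; C##5→D##5 = major second; D##5→F##5 = minor third; F##5→A##5 = major third; A##5→E#6 = diminished fifth.
The largest is A##5 to E#6, a diminished fifth (6 semitones).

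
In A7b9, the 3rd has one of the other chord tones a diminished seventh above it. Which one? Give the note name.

A dominant seventh flat nine: A-C#-E-G-Bb.
The 3rd is C#. A diminished seventh above C# is Bb.
Bb is the chord's 9th.

Bb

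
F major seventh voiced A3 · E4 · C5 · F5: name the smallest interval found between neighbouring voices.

perfect 4th

Adjacent intervals: A3→E4 = perfect fifth; E4→C5 = minor sixth; C5→F5 = perfect fourth.
The smallest is C5 to F5, a perfect fourth (5 semitones).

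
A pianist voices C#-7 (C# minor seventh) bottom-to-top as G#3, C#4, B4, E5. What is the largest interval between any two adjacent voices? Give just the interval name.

minor seventh

Adjacent intervals: G#3→C#4 = perfect fourth; C#4→B4 = minor seventh; B4→E5 = perfect fourth.
The largest is C#4 to B4, a minor seventh (10 semitones).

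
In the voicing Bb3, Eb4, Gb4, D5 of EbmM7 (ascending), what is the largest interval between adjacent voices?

augmented 5th

Adjacent intervals: Bb3→Eb4 = perfect fourth; Eb4→Gb4 = minor third; Gb4→D5 = augmented fifth.
The largest is Gb4 to D5, an augmented fifth (8 semitones).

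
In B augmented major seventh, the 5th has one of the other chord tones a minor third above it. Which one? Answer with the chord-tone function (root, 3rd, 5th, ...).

7th

Spelling the chord: B, D#, F##, A#.
The 5th is F##. A minor third above F## is A#.
A# is the chord's 7th.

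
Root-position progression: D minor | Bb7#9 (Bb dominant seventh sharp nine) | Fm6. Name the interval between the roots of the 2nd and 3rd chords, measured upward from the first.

The roots are Bb and F.
From Bb to F is 7 semitones, exactly the perfect fifth.

perfect 5th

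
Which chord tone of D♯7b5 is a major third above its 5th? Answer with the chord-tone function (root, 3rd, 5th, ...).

7th

The chord tones of D♯7b5 are D♯-F𝄪-A-C♯.
The 5th is A. A major third above A is C♯.
C♯ is the chord's 7th.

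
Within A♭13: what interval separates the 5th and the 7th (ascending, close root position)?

minor 3rd

Spelling the chord: A♭ C E♭ G♭ B♭ F.
The 5th is E♭ and the 7th is G♭.
E♭ up to G♭ is 3 semitones, a half step narrower than a major third, so the interval is minor.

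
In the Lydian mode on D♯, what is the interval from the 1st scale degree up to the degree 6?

D♯ lydian: D♯ E♯ F𝄪 G𝄪 A♯ B♯ C𝄪.
So we need the interval from D♯ up to B♯.
Counting 6 letters and 9 half steps from D♯ gives a major sixth.

major 6th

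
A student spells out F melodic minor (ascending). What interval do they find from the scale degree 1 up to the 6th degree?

M6

F melodic minor: F G A♭ B♭ C D E.
So we need the interval from F up to D.
Counting 6 letters and 9 half steps from F gives a major sixth.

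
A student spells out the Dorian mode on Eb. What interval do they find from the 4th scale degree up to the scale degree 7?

perfect fourth

The scale runs Eb F Gb Ab Bb C Db.
4th scale degree = Ab; 7th degree = Db.
Ab up to Db spans 4 letter names and 5 semitones — a perfect fourth.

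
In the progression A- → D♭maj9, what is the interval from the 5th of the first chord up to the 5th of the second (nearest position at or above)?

diminished fourth

The 5th of A- is E; the 5th of D♭maj9 is A♭.
E up to A♭ is 4 semitones, a half step narrower than a perfect fourth, so the interval is diminished.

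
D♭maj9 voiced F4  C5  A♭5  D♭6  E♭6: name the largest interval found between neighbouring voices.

m6

Adjacent intervals: F4→C5 = perfect fifth; C5→A♭5 = minor sixth; A♭5→D♭6 = perfect fourth; D♭6→E♭6 = major second.
The largest is C5 to A♭5, a minor sixth (8 semitones).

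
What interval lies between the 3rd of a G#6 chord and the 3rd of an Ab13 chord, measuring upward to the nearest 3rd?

The 3rd of G#6 is B#; the 3rd of Ab13 is C.
2 letter names make it a second; at 0 semitones (a whole step narrower than major) the quality is diminished.

diminished 2nd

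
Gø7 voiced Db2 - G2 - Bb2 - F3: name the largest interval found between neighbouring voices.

P5

Adjacent intervals: Db2→G2 = augmented fourth; G2→Bb2 = minor third; Bb2→F3 = perfect fifth.
The largest is Bb2 to F3, a perfect fifth (7 semitones).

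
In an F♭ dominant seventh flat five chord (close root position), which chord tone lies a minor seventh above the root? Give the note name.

F♭ dominant seventh flat five is spelled F♭-A♭-C𝄫-E𝄫.
The root is F♭. A minor seventh above F♭ is E𝄫.
E𝄫 is the chord's 7th.

Ebb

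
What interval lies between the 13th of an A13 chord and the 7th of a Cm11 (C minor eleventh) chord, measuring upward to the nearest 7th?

The 13th of A13 is F#; the 7th of Cm11 (C minor eleventh) is Bb.
F# up to Bb is 4 semitones, a half step narrower than a perfect fourth, so the interval is diminished.

diminished fourth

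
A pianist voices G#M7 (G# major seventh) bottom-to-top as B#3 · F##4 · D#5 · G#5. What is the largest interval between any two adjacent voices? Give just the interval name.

m6

Adjacent intervals: B#3→F##4 = perfect fifth; F##4→D#5 = minor sixth; D#5→G#5 = perfect fourth.
The largest is F##4 to D#5, a minor sixth (8 semitones).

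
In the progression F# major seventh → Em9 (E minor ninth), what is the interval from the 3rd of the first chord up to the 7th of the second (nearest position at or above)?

The 3rd of F# major seventh is A#; the 7th of Em9 (E minor ninth) is D.
4 letter names make it a fourth; at 4 semitones (a half step narrower than perfect) the quality is diminished.

diminished fourth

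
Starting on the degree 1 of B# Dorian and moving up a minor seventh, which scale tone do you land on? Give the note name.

A#

The scale is B# C## D# E# F## G## A#.
The degree 1 is B#; a minor seventh above that is A# — scale degree 7.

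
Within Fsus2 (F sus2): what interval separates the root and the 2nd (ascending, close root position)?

major second

Spelling the chord: F G C.
That puts F below G.
From F to G is 2 semitones, exactly the major second.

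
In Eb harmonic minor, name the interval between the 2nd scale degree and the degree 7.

major sixth

Eb harmonic minor: Eb F Gb Ab Bb Cb D.
That puts F below D.
From F to D is 9 semitones, exactly the major sixth.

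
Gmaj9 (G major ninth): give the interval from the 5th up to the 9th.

Spelling the chord: G B D F♯ A.
So we need the interval from D up to A.
D up to A spans 5 letter names and 7 semitones — a perfect fifth.

perfect fifth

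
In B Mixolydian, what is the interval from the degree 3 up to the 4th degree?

minor 2nd

The scale runs B C♯ D♯ E F♯ G♯ A.
That puts D♯ below E.
From D♯ to E: 1 semitone over a second = minor.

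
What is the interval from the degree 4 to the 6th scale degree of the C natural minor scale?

The scale runs C D Eb F G Ab Bb.
So we need the interval from F up to Ab.
3 letter names make it a third; at 3 semitones (a half step narrower than major) the quality is minor.

minor third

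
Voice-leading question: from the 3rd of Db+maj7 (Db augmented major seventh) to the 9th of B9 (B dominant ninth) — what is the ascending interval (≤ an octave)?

augmented fifth

The 3rd of Db+maj7 (Db augmented major seventh) is F; the 9th of B9 (B dominant ninth) is C#.
From F to C#: 8 semitones over a fifth = augmented.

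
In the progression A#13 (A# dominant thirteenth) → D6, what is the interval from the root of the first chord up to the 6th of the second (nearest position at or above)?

The root of A#13 (A# dominant thirteenth) is A#; the 6th of D6 is B.
From A# to B: 1 semitone over a second = minor.

m2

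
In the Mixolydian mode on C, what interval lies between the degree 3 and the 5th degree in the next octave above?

C mixolydian: C D E F G A Bb.
So we need the interval from E up to G.
10 letter names make it a tenth; at 15 semitones (a half step narrower than major) the quality is minor.

minor tenth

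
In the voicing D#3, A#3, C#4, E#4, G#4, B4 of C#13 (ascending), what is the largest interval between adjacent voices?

perfect fifth

Adjacent intervals: D#3→A#3 = perfect fifth; A#3→C#4 = minor third; C#4→E#4 = major third; E#4→G#4 = minor third; G#4→B4 = minor third.
The largest is D#3 to A#3, a perfect fifth (7 semitones).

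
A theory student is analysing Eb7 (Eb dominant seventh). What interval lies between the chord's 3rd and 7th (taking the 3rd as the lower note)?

The chord tones of Eb7 (Eb dominant seventh) are Eb, G, Bb, Db.
So we need the interval from G up to Db.
G up to Db is 6 semitones, a half step narrower than a perfect fifth, so the interval is diminished.

diminished fifth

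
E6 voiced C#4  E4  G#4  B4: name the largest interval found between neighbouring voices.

Adjacent intervals: C#4→E4 = minor third; E4→G#4 = major third; G#4→B4 = minor third.
The largest is E4 to G#4, a major third (4 semitones).

major 3rd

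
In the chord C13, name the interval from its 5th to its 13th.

C13 (C dominant thirteenth) is spelled C–E–G–Bb–D–A.
5th = G; 13th = A.
G up to A spans 9 letter names and 14 semitones — a major ninth.

major 9th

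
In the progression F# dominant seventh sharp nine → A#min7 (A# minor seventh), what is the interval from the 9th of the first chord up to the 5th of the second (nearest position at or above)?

F# dominant seventh sharp nine has G## as its 9th, and A#min7 (A# minor seventh) has E# as its 5th.
G## up to E# is 8 semitones, a half step narrower than a major sixth, so the interval is minor.

m6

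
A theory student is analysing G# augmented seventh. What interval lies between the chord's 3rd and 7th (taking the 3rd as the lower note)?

G# augmented seventh is spelled G# B# D## F#.
3rd = B#; 7th = F#.
B# up to F# is 6 semitones, a half step narrower than a perfect fifth, so the interval is diminished.

diminished fifth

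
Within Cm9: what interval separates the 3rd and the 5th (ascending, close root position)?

Spelling the chord: C-Eb-G-Bb-D.
The 3rd is Eb and the 5th is G.
From Eb to G is 4 semitones, exactly the major third.

major third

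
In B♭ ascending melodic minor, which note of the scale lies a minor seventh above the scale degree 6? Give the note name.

The scale is B♭ C D♭ E♭ F G A.
The scale degree 6 is G; a minor seventh above that is F — scale degree 5.

F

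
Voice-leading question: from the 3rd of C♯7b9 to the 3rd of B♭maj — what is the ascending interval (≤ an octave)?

diminished seventh

C♯7b9 has E♯ as its 3rd, and B♭maj has D as its 3rd.
7 letter names make it a seventh; at 9 semitones (a whole step narrower than major) the quality is diminished.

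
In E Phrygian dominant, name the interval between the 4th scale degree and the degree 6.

The scale runs E F G# A B C D.
That puts A below C.
A up to C is 3 semitones, a half step narrower than a major third, so the interval is minor.

minor 3rd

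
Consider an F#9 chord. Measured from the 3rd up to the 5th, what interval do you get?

minor third

F#9: F# A# C# E G#.
3rd = A#; 5th = C#.
A# up to C# is 3 semitones, a half step narrower than a major third, so the interval is minor.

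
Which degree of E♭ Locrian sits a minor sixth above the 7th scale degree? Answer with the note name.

Bbb

The scale is E♭ F♭ G♭ A♭ B𝄫 C♭ D♭.
The 7th scale degree is D♭; a minor sixth above that is B𝄫 — scale degree 5.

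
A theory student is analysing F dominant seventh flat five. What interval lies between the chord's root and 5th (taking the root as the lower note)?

diminished 5th

F dominant seventh flat five is spelled F-A-Cb-Eb.
The root is F and the 5th is Cb.
F up to Cb is 6 semitones, a half step narrower than a perfect fifth, so the interval is diminished.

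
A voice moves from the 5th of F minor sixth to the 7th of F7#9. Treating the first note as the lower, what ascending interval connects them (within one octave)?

minor third

F minor sixth has C as its 5th, and F7#9 has Eb as its 7th.
3 letter names make it a third; at 3 semitones (a half step narrower than major) the quality is minor.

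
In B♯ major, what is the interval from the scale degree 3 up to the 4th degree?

B♯ major: B♯ C𝄪 D𝄪 E♯ F𝄪 G𝄪 A𝄪.
That puts D𝄪 below E♯.
2 letter names make it a second; at 1 semitone (a half step narrower than major) the quality is minor.

minor second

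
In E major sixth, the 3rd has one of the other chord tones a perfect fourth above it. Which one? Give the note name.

C#

E major sixth: E-G#-B-C#.
The 3rd is G#. A perfect fourth above G# is C#.
C# is the chord's 6th.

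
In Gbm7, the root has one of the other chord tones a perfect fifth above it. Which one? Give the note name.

The chord tones of Gbmin7 (Gb minor seventh) are Gb, Bbb, Db, Fb.
The root is Gb. A perfect fifth above Gb is Db.
Db is the chord's 5th.

Db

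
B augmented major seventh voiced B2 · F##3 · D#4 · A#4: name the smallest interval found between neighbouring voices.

P5

Adjacent intervals: B2→F##3 = augmented fifth; F##3→D#4 = minor sixth; D#4→A#4 = perfect fifth.
The smallest is D#4 to A#4, a perfect fifth (7 semitones).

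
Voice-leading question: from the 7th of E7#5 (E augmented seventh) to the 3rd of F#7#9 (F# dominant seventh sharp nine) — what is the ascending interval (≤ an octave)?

The 7th of E7#5 (E augmented seventh) is D; the 3rd of F#7#9 (F# dominant seventh sharp nine) is A#.
From D to A#: 8 semitones over a fifth = augmented.

augmented fifth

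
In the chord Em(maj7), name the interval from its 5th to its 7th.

major third

EmM7 (E minor-major seventh) is spelled E-G-B-D#.
The 5th is B and the 7th is D#.
Counting 3 letters and 4 half steps from B gives a major third.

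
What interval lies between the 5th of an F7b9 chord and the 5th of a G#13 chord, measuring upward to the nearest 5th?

A2

The 5th of F7b9 is C; the 5th of G#13 is D#.
2 letter names make it a second; at 3 semitones (a half step wider than major) the quality is augmented.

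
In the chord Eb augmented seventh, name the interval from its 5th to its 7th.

diminished third

Eb+7: Eb, G, B, Db.
So we need the interval from B up to Db.
From B to Db: 2 semitones over a third = diminished.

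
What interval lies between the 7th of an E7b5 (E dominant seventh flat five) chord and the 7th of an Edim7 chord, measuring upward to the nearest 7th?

diminished octave

E7b5 (E dominant seventh flat five) has D as its 7th, and Edim7 has D♭ as its 7th.
From D to D♭: 11 semitones over an octave = diminished.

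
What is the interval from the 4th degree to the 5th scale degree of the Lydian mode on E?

The scale runs E F♯ G♯ A♯ B C♯ D♯.
The 4th degree is A♯ and the 5th scale degree is B.
2 letter names make it a second; at 1 semitone (a half step narrower than major) the quality is minor.

minor second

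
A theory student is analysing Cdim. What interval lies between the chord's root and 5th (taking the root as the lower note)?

The chord tones of C diminished are C-Eb-Gb.
That puts C below Gb.
C up to Gb is 6 semitones, a half step narrower than a perfect fifth, so the interval is diminished.

d5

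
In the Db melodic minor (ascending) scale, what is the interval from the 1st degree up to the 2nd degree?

major second

Spelling the Db melodic minor (ascending) scale: Db Eb Fb Gb Ab Bb C.
1st degree = Db; scale degree 2 = Eb.
Db up to Eb spans 2 letter names and 2 semitones — a major second.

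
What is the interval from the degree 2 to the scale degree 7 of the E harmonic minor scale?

The scale runs E F♯ G A B C D♯.
That puts F♯ below D♯.
From F♯ to D♯ is 9 semitones, exactly the major sixth.

major sixth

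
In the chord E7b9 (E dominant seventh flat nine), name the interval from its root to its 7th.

minor 7th

Spelling the chord: E G# B D F.
So we need the interval from E up to D.
7 letter names make it a seventh; at 10 semitones (a half step narrower than major) the quality is minor.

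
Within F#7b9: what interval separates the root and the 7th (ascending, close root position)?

Spelling the chord: F# A# C# E G.
The root is F# and the 7th is E.
7 letter names make it a seventh; at 10 semitones (a half step narrower than major) the quality is minor.

minor seventh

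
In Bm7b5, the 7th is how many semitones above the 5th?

The chord tones of Bø7 are B, D, F, A.
F to A is a major third: 4 semitones.

4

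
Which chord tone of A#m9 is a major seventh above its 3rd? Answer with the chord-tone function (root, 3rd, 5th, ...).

The chord tones of A#min9 (A# minor ninth) are A#–C#–E#–G#–B#.
The 3rd is C#. A major seventh above C# is B#.
B# is the chord's 9th.

9th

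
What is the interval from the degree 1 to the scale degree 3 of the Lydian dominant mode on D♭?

Spelling the Lydian dominant mode on D♭: D♭ E♭ F G A♭ B♭ C♭.
So we need the interval from D♭ up to F.
Counting 3 letters and 4 half steps from D♭ gives a major third.

M3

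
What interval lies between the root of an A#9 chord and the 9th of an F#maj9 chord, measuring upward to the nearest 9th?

The root of A#9 is A#; the 9th of F#maj9 is G#.
7 letter names make it a seventh; at 10 semitones (a half step narrower than major) the quality is minor.

m7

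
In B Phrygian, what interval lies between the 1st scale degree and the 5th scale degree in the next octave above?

The scale runs B C D E F♯ G A.
That puts B below F♯.
Counting 12 letters and 19 half steps from B gives a perfect twelfth.

perfect twelfth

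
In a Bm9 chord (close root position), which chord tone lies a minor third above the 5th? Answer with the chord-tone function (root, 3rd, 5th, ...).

7th

Spelling the chord: B–D–F♯–A–C♯.
The 5th is F♯. A minor third above F♯ is A.
A is the chord's 7th.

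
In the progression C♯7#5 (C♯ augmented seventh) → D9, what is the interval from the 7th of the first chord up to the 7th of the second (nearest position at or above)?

The 7th of C♯7#5 (C♯ augmented seventh) is B; the 7th of D9 is C.
2 letter names make it a second; at 1 semitone (a half step narrower than major) the quality is minor.

m2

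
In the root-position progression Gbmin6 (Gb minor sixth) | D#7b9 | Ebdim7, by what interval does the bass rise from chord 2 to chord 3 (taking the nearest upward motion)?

diminished 2nd

The roots are D# and Eb.
D# up to Eb is 0 semitones, a whole step narrower than a major second, so the interval is diminished.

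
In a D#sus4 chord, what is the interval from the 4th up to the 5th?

D#sus4: D# G# A#.
The 4th is G# and the 5th is A#.
Counting 2 letters and 2 half steps from G# gives a major second.

M2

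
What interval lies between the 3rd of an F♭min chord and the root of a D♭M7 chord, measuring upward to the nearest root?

A4

The 3rd of F♭min is A𝄫; the root of D♭M7 is D♭.
4 letter names make it a fourth; at 6 semitones (a half step wider than perfect) the quality is augmented.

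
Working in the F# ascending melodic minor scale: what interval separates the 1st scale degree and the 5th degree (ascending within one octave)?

F# melodic minor: F# G# A B C# D# E#.
The 1st scale degree is F# and the 5th degree is C#.
From F# to C# is 7 semitones, exactly the perfect fifth.

P5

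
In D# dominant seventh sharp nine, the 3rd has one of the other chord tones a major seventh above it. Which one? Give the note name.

Spelling the chord: D# F## A# C# E##.
The 3rd is F##. A major seventh above F## is E##.
E## is the chord's 9th.

E##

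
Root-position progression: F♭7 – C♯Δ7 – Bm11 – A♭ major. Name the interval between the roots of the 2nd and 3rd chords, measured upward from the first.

minor seventh

The roots are C♯ and B.
7 letter names make it a seventh; at 10 semitones (a half step narrower than major) the quality is minor.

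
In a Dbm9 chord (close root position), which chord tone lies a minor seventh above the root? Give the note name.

The chord tones of Dbmin9 are Db-Fb-Ab-Cb-Eb.
The root is Db. A minor seventh above Db is Cb.
Cb is the chord's 7th.

Cb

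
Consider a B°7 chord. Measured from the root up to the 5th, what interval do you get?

Spelling the chord: B D F Ab.
The root is B and the 5th is F.
5 letter names make it a fifth; at 6 semitones (a half step narrower than perfect) the quality is diminished.

diminished fifth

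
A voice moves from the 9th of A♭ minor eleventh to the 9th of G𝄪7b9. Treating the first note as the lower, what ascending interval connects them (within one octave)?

The 9th of A♭ minor eleventh is B♭; the 9th of G𝄪7b9 is A♯.
From B♭ to A♯: 12 semitones over a seventh = augmented.

augmented seventh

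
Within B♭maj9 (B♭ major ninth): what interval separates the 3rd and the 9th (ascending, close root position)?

Spelling the chord: B♭, D, F, A, C.
3rd = D; 9th = C.
D up to C is 10 semitones, a half step narrower than a major seventh, so the interval is minor.

minor seventh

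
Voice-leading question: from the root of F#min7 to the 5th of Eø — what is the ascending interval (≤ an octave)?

The root of F#min7 is F#; the 5th of Eø is Bb.
4 letter names make it a fourth; at 4 semitones (a half step narrower than perfect) the quality is diminished.

diminished 4th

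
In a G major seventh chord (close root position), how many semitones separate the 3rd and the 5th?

The chord tones of GM7 (G major seventh) are G B D F♯.
B to D is a minor third: 3 semitones.

3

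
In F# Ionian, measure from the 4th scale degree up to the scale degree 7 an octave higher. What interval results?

F# major: F# G# A# B C# D# E#.
That puts B below E#.
B up to E# is 18 semitones, a half step wider than a perfect eleventh, so the interval is augmented.

augmented eleventh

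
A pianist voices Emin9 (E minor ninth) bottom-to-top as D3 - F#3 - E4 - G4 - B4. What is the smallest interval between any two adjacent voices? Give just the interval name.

Adjacent intervals: D3→F#3 = major third; F#3→E4 = minor seventh; E4→G4 = minor third; G4→B4 = major third.
The smallest is E4 to G4, a minor third (3 semitones).

minor third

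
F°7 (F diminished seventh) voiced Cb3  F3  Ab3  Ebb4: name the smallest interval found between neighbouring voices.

minor third

Adjacent intervals: Cb3→F3 = augmented fourth; F3→Ab3 = minor third; Ab3→Ebb4 = diminished fifth.
The smallest is F3 to Ab3, a minor third (3 semitones).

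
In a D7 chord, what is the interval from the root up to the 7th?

Spelling the chord: D–F#–A–C.
That puts D below C.
D up to C is 10 semitones, a half step narrower than a major seventh, so the interval is minor.

minor seventh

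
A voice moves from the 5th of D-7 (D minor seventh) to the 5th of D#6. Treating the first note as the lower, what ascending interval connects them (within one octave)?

augmented unison

D-7 (D minor seventh) has A as its 5th, and D#6 has A# as its 5th.
A up to A# is 1 semitone, a half step wider than a perfect unison, so the interval is augmented.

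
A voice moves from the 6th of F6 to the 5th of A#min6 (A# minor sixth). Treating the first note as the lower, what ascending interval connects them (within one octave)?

augmented 2nd

The 6th of F6 is D; the 5th of A#min6 (A# minor sixth) is E#.
D up to E# is 3 semitones, a half step wider than a major second, so the interval is augmented.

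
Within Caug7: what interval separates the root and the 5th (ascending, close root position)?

augmented 5th

C augmented seventh: C, E, G#, Bb.
The root is C and the 5th is G#.
From C to G#: 8 semitones over a fifth = augmented.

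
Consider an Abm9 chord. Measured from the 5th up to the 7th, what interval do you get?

minor 3rd

Spelling the chord: Ab-Cb-Eb-Gb-Bb.
That puts Eb below Gb.
From Eb to Gb: 3 semitones over a third = minor.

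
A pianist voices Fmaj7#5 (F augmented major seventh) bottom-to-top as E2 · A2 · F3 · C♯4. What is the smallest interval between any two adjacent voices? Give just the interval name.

Adjacent intervals: E2→A2 = perfect fourth; A2→F3 = minor sixth; F3→C♯4 = augmented fifth.
The smallest is E2 to A2, a perfect fourth (5 semitones).

P4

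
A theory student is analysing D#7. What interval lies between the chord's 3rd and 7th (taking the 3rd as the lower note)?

diminished fifth

D#7 is spelled D#–F##–A#–C#.
That puts F## below C#.
F## up to C# is 6 semitones, a half step narrower than a perfect fifth, so the interval is diminished.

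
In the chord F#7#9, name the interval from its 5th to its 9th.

augmented fifth

F#7#9 (F# dominant seventh sharp nine) is spelled F#-A#-C#-E-G##.
That puts C# below G##.
From C# to G##: 8 semitones over a fifth = augmented.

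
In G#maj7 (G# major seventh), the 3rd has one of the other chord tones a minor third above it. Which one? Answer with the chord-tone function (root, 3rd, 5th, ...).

5th

The chord tones of G# major seventh are G# B# D# F##.
The 3rd is B#. A minor third above B# is D#.
D# is the chord's 5th.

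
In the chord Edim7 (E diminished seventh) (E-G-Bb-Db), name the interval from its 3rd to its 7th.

diminished fifth

The 3rd is G and the 7th is Db.
5 letter names make it a fifth; at 6 semitones (a half step narrower than perfect) the quality is diminished.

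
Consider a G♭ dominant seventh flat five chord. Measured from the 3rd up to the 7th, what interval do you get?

Spelling the chord: G♭ B♭ D𝄫 F♭.
So we need the interval from B♭ up to F♭.
5 letter names make it a fifth; at 6 semitones (a half step narrower than perfect) the quality is diminished.
That tritone between 3rd and 7th is what gives the dominant seventh its pull toward resolution.

diminished fifth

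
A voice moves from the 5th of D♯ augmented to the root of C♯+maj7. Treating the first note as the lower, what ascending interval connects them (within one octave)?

d3

The 5th of D♯ augmented is A𝄪; the root of C♯+maj7 is C♯.
3 letter names make it a third; at 2 semitones (a whole step narrower than major) the quality is diminished.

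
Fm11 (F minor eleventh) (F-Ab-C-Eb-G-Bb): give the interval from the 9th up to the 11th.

The 9th is G and the 11th is Bb.
From G to Bb: 3 semitones over a third = minor.

minor third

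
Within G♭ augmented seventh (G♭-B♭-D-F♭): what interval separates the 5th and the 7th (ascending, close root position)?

The 5th is D and the 7th is F♭.
3 letter names make it a third; at 2 semitones (a whole step narrower than major) the quality is diminished.

diminished third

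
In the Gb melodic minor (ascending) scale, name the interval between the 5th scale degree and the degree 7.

Spelling the Gb melodic minor (ascending) scale: Gb Ab Bbb Cb Db Eb F.
The 5th scale degree is Db and the 7th scale degree is F.
From Db to F is 4 semitones, exactly the major third.

major 3rd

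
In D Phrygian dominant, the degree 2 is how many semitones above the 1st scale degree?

The scale is D Eb F# G A Bb C.
D up to Eb is a minor second — 1 semitone.

1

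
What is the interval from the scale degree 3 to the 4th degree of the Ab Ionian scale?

Spelling the Ab Ionian scale: Ab Bb C Db Eb F G.
The scale degree 3 is C and the 4th scale degree is Db.
C up to Db is 1 semitone, a half step narrower than a major second, so the interval is minor.

m2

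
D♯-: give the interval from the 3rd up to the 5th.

Spelling the chord: D♯–F♯–A♯.
3rd = F♯; 5th = A♯.
Counting 3 letters and 4 half steps from F♯ gives a major third.

major third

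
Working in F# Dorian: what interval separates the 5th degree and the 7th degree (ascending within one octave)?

Spelling F# Dorian: F# G# A B C# D# E.
So we need the interval from C# up to E.
3 letter names make it a third; at 3 semitones (a half step narrower than major) the quality is minor.

minor third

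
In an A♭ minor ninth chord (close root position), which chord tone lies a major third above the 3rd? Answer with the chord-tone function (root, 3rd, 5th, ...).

The chord tones of A♭ minor ninth are A♭ C♭ E♭ G♭ B♭.
The 3rd is C♭. A major third above C♭ is E♭.
E♭ is the chord's 5th.

5th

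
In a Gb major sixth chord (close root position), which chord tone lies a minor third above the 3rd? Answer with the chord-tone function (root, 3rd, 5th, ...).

Spelling the chord: Gb–Bb–Db–Eb.
The 3rd is Bb. A minor third above Bb is Db.
Db is the chord's 5th.

5th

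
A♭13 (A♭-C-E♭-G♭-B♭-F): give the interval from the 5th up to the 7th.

minor third

So we need the interval from E♭ up to G♭.
E♭ up to G♭ is 3 semitones, a half step narrower than a major third, so the interval is minor.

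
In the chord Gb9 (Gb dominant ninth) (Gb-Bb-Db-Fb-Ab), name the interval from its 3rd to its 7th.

diminished fifth

That puts Bb below Fb.
From Bb to Fb: 6 semitones over a fifth = diminished.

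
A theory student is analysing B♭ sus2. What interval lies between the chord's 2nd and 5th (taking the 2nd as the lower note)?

P4

B♭ sus2: B♭–C–F.
That puts C below F.
From C to F is 5 semitones, exactly the perfect fourth.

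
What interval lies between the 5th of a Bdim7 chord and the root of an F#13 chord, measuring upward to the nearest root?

augmented unison

Bdim7 has F as its 5th, and F#13 has F# as its root.
F up to F# is 1 semitone, a half step wider than a perfect unison, so the interval is augmented.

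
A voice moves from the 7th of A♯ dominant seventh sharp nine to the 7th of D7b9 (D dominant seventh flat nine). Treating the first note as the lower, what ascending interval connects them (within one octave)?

A♯ dominant seventh sharp nine has G♯ as its 7th, and D7b9 (D dominant seventh flat nine) has C as its 7th.
4 letter names make it a fourth; at 4 semitones (a half step narrower than perfect) the quality is diminished.

diminished 4th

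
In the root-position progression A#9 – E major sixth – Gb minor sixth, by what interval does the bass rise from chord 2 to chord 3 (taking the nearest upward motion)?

diminished third

The roots are E and Gb.
From E to Gb: 2 semitones over a third = diminished.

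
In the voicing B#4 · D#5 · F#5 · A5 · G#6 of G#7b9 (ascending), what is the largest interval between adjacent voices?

major seventh

Adjacent intervals: B#4→D#5 = minor third; D#5→F#5 = minor third; F#5→A5 = minor third; A5→G#6 = major seventh.
The largest is A5 to G#6, a major seventh (11 semitones).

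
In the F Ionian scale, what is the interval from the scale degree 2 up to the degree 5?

perfect fourth

Spelling the F Ionian scale: F G A Bb C D E.
Scale degree 2 = G; 5th degree = C.
From G to C is 5 semitones, exactly the perfect fourth.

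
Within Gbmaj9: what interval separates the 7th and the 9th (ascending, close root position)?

minor 3rd

Gbmaj9: Gb-Bb-Db-F-Ab.
7th = F; 9th = Ab.
F up to Ab is 3 semitones, a half step narrower than a major third, so the interval is minor.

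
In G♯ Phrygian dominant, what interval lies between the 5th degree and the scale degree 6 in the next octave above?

The scale runs G♯ A B♯ C♯ D♯ E F♯.
That puts D♯ below E.
From D♯ to E: 13 semitones over a ninth = minor.

minor ninth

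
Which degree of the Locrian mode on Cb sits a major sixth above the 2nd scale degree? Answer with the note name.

Bbb

The scale is Cb Dbb Ebb Fb Gbb Abb Bbb.
The 2nd scale degree is Dbb; a major sixth above that is Bbb — scale degree 7.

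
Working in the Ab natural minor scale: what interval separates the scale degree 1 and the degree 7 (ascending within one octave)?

minor 7th

The scale runs Ab Bb Cb Db Eb Fb Gb.
So we need the interval from Ab up to Gb.
From Ab to Gb: 10 semitones over a seventh = minor.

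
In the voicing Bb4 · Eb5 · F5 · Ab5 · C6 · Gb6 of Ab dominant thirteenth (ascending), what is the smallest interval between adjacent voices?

major 2nd

Adjacent intervals: Bb4→Eb5 = perfect fourth; Eb5→F5 = major second; F5→Ab5 = minor third; Ab5→C6 = major third; C6→Gb6 = diminished fifth.
The smallest is Eb5 to F5, a major second (2 semitones).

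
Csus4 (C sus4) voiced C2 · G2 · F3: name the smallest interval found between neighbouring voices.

Adjacent intervals: C2→G2 = perfect fifth; G2→F3 = minor seventh.
The smallest is C2 to G2, a perfect fifth (7 semitones).

perfect fifth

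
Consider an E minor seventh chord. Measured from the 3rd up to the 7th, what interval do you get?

perfect 5th

E minor seventh is spelled E G B D.
3rd = G; 7th = D.
Counting 5 letters and 7 half steps from G gives a perfect fifth.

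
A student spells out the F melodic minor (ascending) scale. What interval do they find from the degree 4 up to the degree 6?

F melodic minor: F G Ab Bb C D E.
So we need the interval from Bb up to D.
From Bb to D is 4 semitones, exactly the major third.

major third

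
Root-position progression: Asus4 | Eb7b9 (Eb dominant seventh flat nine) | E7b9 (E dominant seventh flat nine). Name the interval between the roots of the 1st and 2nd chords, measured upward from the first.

diminished 5th

The roots are A and Eb.
5 letter names make it a fifth; at 6 semitones (a half step narrower than perfect) the quality is diminished.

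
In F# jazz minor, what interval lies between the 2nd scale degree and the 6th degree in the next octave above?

perfect twelfth

Spelling F# jazz minor: F# G# A B C# D# E#.
2nd scale degree = G#; degree 6 (up an octave) = D#.
G# up to D# spans 12 letter names and 19 semitones — a perfect twelfth.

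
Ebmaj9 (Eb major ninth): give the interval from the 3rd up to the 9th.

Spelling the chord: Eb, G, Bb, D, F.
That puts G below F.
G up to F is 10 semitones, a half step narrower than a major seventh, so the interval is minor.

minor seventh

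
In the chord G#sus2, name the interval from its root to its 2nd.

major second

G# sus2: G#-A#-D#.
The root is G# and the 2nd is A#.
Counting 2 letters and 2 half steps from G# gives a major second.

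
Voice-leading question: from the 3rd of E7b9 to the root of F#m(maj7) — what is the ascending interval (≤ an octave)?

E7b9 has G# as its 3rd, and F#m(maj7) has F# as its root.
From G# to F#: 10 semitones over a seventh = minor.

minor seventh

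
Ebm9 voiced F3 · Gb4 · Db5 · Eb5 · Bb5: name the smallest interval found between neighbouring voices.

Adjacent intervals: F3→Gb4 = minor ninth; Gb4→Db5 = perfect fifth; Db5→Eb5 = major second; Eb5→Bb5 = perfect fifth.
The smallest is Db5 to Eb5, a major second (2 semitones).

major second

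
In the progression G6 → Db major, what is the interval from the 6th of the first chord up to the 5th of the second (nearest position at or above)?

G6 has E as its 6th, and Db major has Ab as its 5th.
4 letter names make it a fourth; at 4 semitones (a half step narrower than perfect) the quality is diminished.

diminished 4th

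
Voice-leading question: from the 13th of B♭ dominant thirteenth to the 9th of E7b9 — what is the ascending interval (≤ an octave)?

B♭ dominant thirteenth has G as its 13th, and E7b9 has F as its 9th.
From G to F: 10 semitones over a seventh = minor.

m7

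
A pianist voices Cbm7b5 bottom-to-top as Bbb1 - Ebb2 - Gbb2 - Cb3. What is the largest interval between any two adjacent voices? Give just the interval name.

augmented fourth

Adjacent intervals: Bbb1→Ebb2 = perfect fourth; Ebb2→Gbb2 = minor third; Gbb2→Cb3 = augmented fourth.
The largest is Gbb2 to Cb3, an augmented fourth (6 semitones).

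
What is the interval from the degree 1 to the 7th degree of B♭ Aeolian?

Spelling B♭ Aeolian: B♭ C D♭ E♭ F G♭ A♭.
Degree 1 = B♭; 7th scale degree = A♭.
From B♭ to A♭: 10 semitones over a seventh = minor.

minor seventh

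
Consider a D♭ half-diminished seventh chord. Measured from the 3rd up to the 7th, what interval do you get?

perfect 5th

D♭ half-diminished seventh: D♭, F♭, A𝄫, C♭.
3rd = F♭; 7th = C♭.
Counting 5 letters and 7 half steps from F♭ gives a perfect fifth.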